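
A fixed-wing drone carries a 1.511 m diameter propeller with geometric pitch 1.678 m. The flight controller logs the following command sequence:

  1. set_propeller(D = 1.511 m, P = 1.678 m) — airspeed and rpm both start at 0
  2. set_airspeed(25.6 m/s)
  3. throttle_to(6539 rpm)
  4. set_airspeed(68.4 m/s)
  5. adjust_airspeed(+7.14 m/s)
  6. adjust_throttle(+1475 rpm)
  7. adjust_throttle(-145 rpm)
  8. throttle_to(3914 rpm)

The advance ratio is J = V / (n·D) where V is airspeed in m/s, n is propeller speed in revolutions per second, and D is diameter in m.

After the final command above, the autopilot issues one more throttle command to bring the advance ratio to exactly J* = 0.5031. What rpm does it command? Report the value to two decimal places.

rpm = 5962.24

set_propeller: D = 1.511 m, P = 1.678 m (p = P/D = 1.110523); state ← (V=0, rpm=0)
set_airspeed(25.6): V ← 25.6 m/s
throttle_to(6539): rpm ← 6539
set_airspeed(68.4): V ← 68.4 m/s
adjust_airspeed(+7.14): V ← 68.4 +7.14 = 75.54 m/s
adjust_throttle(+1475): rpm ← 6539 +1475 = 8014
adjust_throttle(-145): rpm ← 8014 -145 = 7869
throttle_to(3914): rpm ← 3914
final state: V = 75.54 m/s, rpm = 3914 → n = rpm/60 = 65.233333 rev/s
target J* = 0.5031; solve J* = V/(n·D) for n: n = V/(J*·D) = 75.54/(0.5031 × 1.511) = 99.370666 rev/s
rpm = 60·n = 5962.239936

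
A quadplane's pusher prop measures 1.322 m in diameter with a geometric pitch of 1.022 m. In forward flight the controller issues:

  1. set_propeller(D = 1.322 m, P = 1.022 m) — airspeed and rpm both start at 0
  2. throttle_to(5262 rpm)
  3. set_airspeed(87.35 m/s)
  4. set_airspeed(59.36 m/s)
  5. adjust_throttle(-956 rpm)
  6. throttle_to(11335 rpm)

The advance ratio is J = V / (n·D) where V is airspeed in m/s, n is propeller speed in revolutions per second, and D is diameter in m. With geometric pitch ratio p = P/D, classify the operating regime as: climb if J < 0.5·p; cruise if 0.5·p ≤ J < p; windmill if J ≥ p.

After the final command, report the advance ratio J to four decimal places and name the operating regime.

J = 0.2377, regime = climb

set_propeller: D = 1.322 m, P = 1.022 m (p = P/D = 0.773071); state ← (V=0, rpm=0)
throttle_to(5262): rpm ← 5262
set_airspeed(87.35): V ← 87.35 m/s
set_airspeed(59.36): V ← 59.36 m/s
adjust_throttle(-956): rpm ← 5262 -956 = 4306
throttle_to(11335): rpm ← 11335
final state: V = 59.36 m/s, rpm = 11335 → n = rpm/60 = 188.916667 rev/s
J = V / (n·D) = 59.36 / (188.916667 × 1.322) = 0.237680
regime bands: climb J<0.3865 | cruise [0.3865, 0.7731) | windmill J≥0.7731
J = 0.2377 → climb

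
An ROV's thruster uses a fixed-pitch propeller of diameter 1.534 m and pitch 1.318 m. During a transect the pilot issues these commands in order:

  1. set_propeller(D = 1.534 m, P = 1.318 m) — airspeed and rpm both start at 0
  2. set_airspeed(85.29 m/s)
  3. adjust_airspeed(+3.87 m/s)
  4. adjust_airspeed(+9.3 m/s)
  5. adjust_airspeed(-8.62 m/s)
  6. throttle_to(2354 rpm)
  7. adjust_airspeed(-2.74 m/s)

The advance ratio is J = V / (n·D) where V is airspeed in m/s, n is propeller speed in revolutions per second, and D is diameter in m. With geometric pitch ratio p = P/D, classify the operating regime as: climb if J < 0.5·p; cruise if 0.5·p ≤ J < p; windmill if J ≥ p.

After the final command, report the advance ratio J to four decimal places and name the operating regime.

set_propeller: D = 1.534 m, P = 1.318 m (p = P/D = 0.859192); state ← (V=0, rpm=0)
set_airspeed(85.29): V ← 85.29 m/s
adjust_airspeed(+3.87): V ← 85.29 +3.87 = 89.16 m/s
adjust_airspeed(+9.3): V ← 89.16 +9.3 = 98.46 m/s
adjust_airspeed(-8.62): V ← 98.46 -8.62 = 89.84 m/s
throttle_to(2354): rpm ← 2354
adjust_airspeed(-2.74): V ← 89.84 -2.74 = 87.1 m/s
final state: V = 87.1 m/s, rpm = 2354 → n = rpm/60 = 39.233333 rev/s
J = V / (n·D) = 87.1 / (39.233333 × 1.534) = 1.447230
regime bands: climb J<0.4296 | cruise [0.4296, 0.8592) | windmill J≥0.8592
J = 1.4472 → windmill

J = 1.4472, regime = windmill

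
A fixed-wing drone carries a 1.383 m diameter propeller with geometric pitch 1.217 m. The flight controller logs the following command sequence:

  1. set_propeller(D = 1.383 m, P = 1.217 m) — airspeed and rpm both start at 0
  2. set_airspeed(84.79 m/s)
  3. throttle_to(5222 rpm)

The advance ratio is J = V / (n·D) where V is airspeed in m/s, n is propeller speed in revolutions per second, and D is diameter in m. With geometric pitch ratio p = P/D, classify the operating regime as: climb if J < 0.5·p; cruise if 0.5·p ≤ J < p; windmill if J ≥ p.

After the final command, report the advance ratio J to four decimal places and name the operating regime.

set_propeller: D = 1.383 m, P = 1.217 m (p = P/D = 0.879971); state ← (V=0, rpm=0)
set_airspeed(84.79): V ← 84.79 m/s
throttle_to(5222): rpm ← 5222
final state: V = 84.79 m/s, rpm = 5222 → n = rpm/60 = 87.033333 rev/s
J = V / (n·D) = 84.79 / (87.033333 × 1.383) = 0.704428
regime bands: climb J<0.4400 | cruise [0.4400, 0.8800) | windmill J≥0.8800
J = 0.7044 → cruise

J = 0.7044, regime = cruise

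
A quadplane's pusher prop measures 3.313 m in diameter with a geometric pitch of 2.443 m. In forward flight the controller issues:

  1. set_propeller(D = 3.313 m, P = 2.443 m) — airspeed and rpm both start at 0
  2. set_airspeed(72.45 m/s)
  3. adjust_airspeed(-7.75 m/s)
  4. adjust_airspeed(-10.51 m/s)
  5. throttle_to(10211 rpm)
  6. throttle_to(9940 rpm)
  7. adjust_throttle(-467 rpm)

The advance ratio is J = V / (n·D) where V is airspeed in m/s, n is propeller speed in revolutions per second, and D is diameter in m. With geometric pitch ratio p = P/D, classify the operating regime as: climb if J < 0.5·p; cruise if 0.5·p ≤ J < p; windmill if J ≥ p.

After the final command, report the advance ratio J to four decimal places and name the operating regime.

J = 0.1036, regime = climb

set_propeller: D = 3.313 m, P = 2.443 m (p = P/D = 0.737398); state ← (V=0, rpm=0)
set_airspeed(72.45): V ← 72.45 m/s
adjust_airspeed(-7.75): V ← 72.45 -7.75 = 64.7 m/s
adjust_airspeed(-10.51): V ← 64.7 -10.51 = 54.19 m/s
throttle_to(10211): rpm ← 10211
throttle_to(9940): rpm ← 9940
adjust_throttle(-467): rpm ← 9940 -467 = 9473
final state: V = 54.19 m/s, rpm = 9473 → n = rpm/60 = 157.883333 rev/s
J = V / (n·D) = 54.19 / (157.883333 × 3.313) = 0.103600
regime bands: climb J<0.3687 | cruise [0.3687, 0.7374) | windmill J≥0.7374
J = 0.1036 → climb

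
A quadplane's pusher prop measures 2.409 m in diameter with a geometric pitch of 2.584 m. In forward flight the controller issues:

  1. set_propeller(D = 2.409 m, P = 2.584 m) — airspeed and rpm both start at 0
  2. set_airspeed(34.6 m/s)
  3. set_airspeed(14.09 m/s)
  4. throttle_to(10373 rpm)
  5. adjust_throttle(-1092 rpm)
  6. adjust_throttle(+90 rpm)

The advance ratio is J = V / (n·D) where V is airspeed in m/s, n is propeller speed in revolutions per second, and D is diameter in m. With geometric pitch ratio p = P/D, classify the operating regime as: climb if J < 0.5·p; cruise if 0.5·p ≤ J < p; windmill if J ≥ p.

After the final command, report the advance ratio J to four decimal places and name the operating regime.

J = 0.0374, regime = climb

set_propeller: D = 2.409 m, P = 2.584 m (p = P/D = 1.072644); state ← (V=0, rpm=0)
set_airspeed(34.6): V ← 34.6 m/s
set_airspeed(14.09): V ← 14.09 m/s
throttle_to(10373): rpm ← 10373
adjust_throttle(-1092): rpm ← 10373 -1092 = 9281
adjust_throttle(+90): rpm ← 9281 +90 = 9371
final state: V = 14.09 m/s, rpm = 9371 → n = rpm/60 = 156.183333 rev/s
J = V / (n·D) = 14.09 / (156.183333 × 2.409) = 0.037449
regime bands: climb J<0.5363 | cruise [0.5363, 1.0726) | windmill J≥1.0726
J = 0.0374 → climb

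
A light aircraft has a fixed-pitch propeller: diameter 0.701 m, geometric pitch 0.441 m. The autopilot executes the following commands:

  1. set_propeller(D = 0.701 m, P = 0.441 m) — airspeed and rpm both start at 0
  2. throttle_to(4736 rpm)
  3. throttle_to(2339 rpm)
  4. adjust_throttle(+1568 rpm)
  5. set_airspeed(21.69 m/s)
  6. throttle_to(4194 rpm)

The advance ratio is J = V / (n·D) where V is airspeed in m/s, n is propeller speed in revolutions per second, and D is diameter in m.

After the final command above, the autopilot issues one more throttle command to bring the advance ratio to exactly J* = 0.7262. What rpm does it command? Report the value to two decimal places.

rpm = 2556.45

set_propeller: D = 0.701 m, P = 0.441 m (p = P/D = 0.629101); state ← (V=0, rpm=0)
throttle_to(4736): rpm ← 4736
throttle_to(2339): rpm ← 2339
adjust_throttle(+1568): rpm ← 2339 +1568 = 3907
set_airspeed(21.69): V ← 21.69 m/s
throttle_to(4194): rpm ← 4194
final state: V = 21.69 m/s, rpm = 4194 → n = rpm/60 = 69.900000 rev/s
target J* = 0.7262; solve J* = V/(n·D) for n: n = V/(J*·D) = 21.69/(0.7262 × 0.701) = 42.607425 rev/s
rpm = 60·n = 2556.445507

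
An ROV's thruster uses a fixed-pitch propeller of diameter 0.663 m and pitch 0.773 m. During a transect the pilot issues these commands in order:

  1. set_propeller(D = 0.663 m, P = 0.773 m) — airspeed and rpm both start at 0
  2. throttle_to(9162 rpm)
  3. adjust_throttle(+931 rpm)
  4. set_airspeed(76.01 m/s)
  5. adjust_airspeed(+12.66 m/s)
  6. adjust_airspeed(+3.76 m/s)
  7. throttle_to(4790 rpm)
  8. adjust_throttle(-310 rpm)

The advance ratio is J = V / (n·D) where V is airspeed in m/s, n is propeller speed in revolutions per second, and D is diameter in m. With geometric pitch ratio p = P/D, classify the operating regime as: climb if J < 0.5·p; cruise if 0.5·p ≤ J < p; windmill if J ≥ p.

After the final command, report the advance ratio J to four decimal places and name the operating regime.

set_propeller: D = 0.663 m, P = 0.773 m (p = P/D = 1.165913); state ← (V=0, rpm=0)
throttle_to(9162): rpm ← 9162
adjust_throttle(+931): rpm ← 9162 +931 = 10093
set_airspeed(76.01): V ← 76.01 m/s
adjust_airspeed(+12.66): V ← 76.01 +12.66 = 88.67 m/s
adjust_airspeed(+3.76): V ← 88.67 +3.76 = 92.43 m/s
throttle_to(4790): rpm ← 4790
adjust_throttle(-310): rpm ← 4790 -310 = 4480
final state: V = 92.43 m/s, rpm = 4480 → n = rpm/60 = 74.666667 rev/s
J = V / (n·D) = 92.43 / (74.666667 × 0.663) = 1.867122
regime bands: climb J<0.5830 | cruise [0.5830, 1.1659) | windmill J≥1.1659
J = 1.8671 → windmill

J = 1.8671, regime = windmill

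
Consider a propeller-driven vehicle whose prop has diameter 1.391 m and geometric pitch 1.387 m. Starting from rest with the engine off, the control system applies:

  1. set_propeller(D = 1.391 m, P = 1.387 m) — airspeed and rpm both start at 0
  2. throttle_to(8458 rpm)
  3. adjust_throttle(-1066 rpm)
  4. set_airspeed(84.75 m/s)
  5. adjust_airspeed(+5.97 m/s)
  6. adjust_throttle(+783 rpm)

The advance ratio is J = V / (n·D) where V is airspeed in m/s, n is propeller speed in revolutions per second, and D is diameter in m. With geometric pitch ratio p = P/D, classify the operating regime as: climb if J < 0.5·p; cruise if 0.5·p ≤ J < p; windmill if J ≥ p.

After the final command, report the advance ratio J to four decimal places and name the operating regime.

J = 0.4787, regime = climb

set_propeller: D = 1.391 m, P = 1.387 m (p = P/D = 0.997124); state ← (V=0, rpm=0)
throttle_to(8458): rpm ← 8458
adjust_throttle(-1066): rpm ← 8458 -1066 = 7392
set_airspeed(84.75): V ← 84.75 m/s
adjust_airspeed(+5.97): V ← 84.75 +5.97 = 90.72 m/s
adjust_throttle(+783): rpm ← 7392 +783 = 8175
final state: V = 90.72 m/s, rpm = 8175 → n = rpm/60 = 136.250000 rev/s
J = V / (n·D) = 90.72 / (136.250000 × 1.391) = 0.478674
regime bands: climb J<0.4986 | cruise [0.4986, 0.9971) | windmill J≥0.9971
J = 0.4787 → climb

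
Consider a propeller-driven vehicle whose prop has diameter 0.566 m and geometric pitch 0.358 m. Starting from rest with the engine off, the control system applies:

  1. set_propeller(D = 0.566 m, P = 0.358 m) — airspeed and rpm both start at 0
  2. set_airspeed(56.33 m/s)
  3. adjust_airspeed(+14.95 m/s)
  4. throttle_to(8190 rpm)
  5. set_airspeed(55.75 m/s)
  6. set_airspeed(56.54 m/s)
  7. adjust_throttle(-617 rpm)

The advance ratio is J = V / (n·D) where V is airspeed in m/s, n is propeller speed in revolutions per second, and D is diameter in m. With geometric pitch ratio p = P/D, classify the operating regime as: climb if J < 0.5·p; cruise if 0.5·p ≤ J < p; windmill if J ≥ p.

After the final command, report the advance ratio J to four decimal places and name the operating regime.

J = 0.7914, regime = windmill

set_propeller: D = 0.566 m, P = 0.358 m (p = P/D = 0.632509); state ← (V=0, rpm=0)
set_airspeed(56.33): V ← 56.33 m/s
adjust_airspeed(+14.95): V ← 56.33 +14.95 = 71.28 m/s
throttle_to(8190): rpm ← 8190
set_airspeed(55.75): V ← 55.75 m/s
set_airspeed(56.54): V ← 56.54 m/s
adjust_throttle(-617): rpm ← 8190 -617 = 7573
final state: V = 56.54 m/s, rpm = 7573 → n = rpm/60 = 126.216667 rev/s
J = V / (n·D) = 56.54 / (126.216667 × 0.566) = 0.791449
regime bands: climb J<0.3163 | cruise [0.3163, 0.6325) | windmill J≥0.6325
J = 0.7914 → windmill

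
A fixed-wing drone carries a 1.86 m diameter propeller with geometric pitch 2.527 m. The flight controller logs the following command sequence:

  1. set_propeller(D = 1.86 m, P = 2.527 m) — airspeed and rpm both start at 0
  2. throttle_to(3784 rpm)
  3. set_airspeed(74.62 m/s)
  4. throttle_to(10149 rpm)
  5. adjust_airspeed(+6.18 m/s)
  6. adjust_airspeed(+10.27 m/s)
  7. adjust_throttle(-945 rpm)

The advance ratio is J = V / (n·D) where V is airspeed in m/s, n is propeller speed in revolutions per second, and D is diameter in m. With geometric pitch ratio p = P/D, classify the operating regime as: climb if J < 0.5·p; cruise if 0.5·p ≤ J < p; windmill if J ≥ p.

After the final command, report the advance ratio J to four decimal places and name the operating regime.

J = 0.3192, regime = climb

set_propeller: D = 1.86 m, P = 2.527 m (p = P/D = 1.358602); state ← (V=0, rpm=0)
throttle_to(3784): rpm ← 3784
set_airspeed(74.62): V ← 74.62 m/s
throttle_to(10149): rpm ← 10149
adjust_airspeed(+6.18): V ← 74.62 +6.18 = 80.8 m/s
adjust_airspeed(+10.27): V ← 80.8 +10.27 = 91.07 m/s
adjust_throttle(-945): rpm ← 10149 -945 = 9204
final state: V = 91.07 m/s, rpm = 9204 → n = rpm/60 = 153.400000 rev/s
J = V / (n·D) = 91.07 / (153.400000 × 1.86) = 0.319181
regime bands: climb J<0.6793 | cruise [0.6793, 1.3586) | windmill J≥1.3586
J = 0.3192 → climb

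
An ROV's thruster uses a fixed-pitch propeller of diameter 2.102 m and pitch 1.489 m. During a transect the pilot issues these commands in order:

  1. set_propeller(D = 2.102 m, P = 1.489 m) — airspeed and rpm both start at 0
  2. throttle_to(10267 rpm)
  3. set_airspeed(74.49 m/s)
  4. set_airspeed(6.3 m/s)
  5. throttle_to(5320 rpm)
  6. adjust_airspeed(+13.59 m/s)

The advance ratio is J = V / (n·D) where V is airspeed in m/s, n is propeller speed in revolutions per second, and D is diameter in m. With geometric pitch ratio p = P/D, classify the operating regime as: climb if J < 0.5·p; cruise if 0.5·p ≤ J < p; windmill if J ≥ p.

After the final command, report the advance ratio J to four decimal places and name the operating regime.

set_propeller: D = 2.102 m, P = 1.489 m (p = P/D = 0.708373); state ← (V=0, rpm=0)
throttle_to(10267): rpm ← 10267
set_airspeed(74.49): V ← 74.49 m/s
set_airspeed(6.3): V ← 6.3 m/s
throttle_to(5320): rpm ← 5320
adjust_airspeed(+13.59): V ← 6.3 +13.59 = 19.89 m/s
final state: V = 19.89 m/s, rpm = 5320 → n = rpm/60 = 88.666667 rev/s
J = V / (n·D) = 19.89 / (88.666667 × 2.102) = 0.106719
regime bands: climb J<0.3542 | cruise [0.3542, 0.7084) | windmill J≥0.7084
J = 0.1067 → climb

J = 0.1067, regime = climb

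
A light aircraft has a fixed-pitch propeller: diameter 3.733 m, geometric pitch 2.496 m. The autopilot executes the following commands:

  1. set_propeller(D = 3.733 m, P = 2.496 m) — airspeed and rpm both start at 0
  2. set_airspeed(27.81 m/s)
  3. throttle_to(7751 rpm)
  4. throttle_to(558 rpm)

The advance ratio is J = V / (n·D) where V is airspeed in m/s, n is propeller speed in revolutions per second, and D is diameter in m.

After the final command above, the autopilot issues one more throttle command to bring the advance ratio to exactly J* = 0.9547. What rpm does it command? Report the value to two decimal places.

rpm = 468.20

set_propeller: D = 3.733 m, P = 2.496 m (p = P/D = 0.668631); state ← (V=0, rpm=0)
set_airspeed(27.81): V ← 27.81 m/s
throttle_to(7751): rpm ← 7751
throttle_to(558): rpm ← 558
final state: V = 27.81 m/s, rpm = 558 → n = rpm/60 = 9.300000 rev/s
target J* = 0.9547; solve J* = V/(n·D) for n: n = V/(J*·D) = 27.81/(0.9547 × 3.733) = 7.803260 rev/s
rpm = 60·n = 468.195599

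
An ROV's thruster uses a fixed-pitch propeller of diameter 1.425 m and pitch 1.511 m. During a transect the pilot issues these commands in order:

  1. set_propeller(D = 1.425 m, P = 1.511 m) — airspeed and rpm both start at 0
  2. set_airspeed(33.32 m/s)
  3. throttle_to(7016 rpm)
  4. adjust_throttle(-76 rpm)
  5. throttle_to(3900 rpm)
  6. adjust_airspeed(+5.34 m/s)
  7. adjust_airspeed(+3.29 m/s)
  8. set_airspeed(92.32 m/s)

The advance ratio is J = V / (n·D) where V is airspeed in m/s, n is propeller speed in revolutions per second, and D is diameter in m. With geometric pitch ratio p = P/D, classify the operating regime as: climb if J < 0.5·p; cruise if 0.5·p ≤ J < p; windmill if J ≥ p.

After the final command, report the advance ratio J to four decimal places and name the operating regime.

set_propeller: D = 1.425 m, P = 1.511 m (p = P/D = 1.060351); state ← (V=0, rpm=0)
set_airspeed(33.32): V ← 33.32 m/s
throttle_to(7016): rpm ← 7016
adjust_throttle(-76): rpm ← 7016 -76 = 6940
throttle_to(3900): rpm ← 3900
adjust_airspeed(+5.34): V ← 33.32 +5.34 = 38.66 m/s
adjust_airspeed(+3.29): V ← 38.66 +3.29 = 41.95 m/s
set_airspeed(92.32): V ← 92.32 m/s
final state: V = 92.32 m/s, rpm = 3900 → n = rpm/60 = 65.000000 rev/s
J = V / (n·D) = 92.32 / (65.000000 × 1.425) = 0.996707
regime bands: climb J<0.5302 | cruise [0.5302, 1.0604) | windmill J≥1.0604
J = 0.9967 → cruise

J = 0.9967, regime = cruise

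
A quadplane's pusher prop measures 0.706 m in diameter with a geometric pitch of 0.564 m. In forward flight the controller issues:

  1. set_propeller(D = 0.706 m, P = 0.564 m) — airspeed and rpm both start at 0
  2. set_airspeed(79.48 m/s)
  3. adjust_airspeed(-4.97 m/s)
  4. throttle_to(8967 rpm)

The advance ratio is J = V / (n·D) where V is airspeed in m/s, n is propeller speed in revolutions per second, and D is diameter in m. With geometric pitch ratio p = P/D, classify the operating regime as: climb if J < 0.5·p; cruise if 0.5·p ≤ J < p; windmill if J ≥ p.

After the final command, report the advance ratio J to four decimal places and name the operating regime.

set_propeller: D = 0.706 m, P = 0.564 m (p = P/D = 0.798867); state ← (V=0, rpm=0)
set_airspeed(79.48): V ← 79.48 m/s
adjust_airspeed(-4.97): V ← 79.48 -4.97 = 74.51 m/s
throttle_to(8967): rpm ← 8967
final state: V = 74.51 m/s, rpm = 8967 → n = rpm/60 = 149.450000 rev/s
J = V / (n·D) = 74.51 / (149.450000 × 0.706) = 0.706178
regime bands: climb J<0.3994 | cruise [0.3994, 0.7989) | windmill J≥0.7989
J = 0.7062 → cruise

J = 0.7062, regime = cruise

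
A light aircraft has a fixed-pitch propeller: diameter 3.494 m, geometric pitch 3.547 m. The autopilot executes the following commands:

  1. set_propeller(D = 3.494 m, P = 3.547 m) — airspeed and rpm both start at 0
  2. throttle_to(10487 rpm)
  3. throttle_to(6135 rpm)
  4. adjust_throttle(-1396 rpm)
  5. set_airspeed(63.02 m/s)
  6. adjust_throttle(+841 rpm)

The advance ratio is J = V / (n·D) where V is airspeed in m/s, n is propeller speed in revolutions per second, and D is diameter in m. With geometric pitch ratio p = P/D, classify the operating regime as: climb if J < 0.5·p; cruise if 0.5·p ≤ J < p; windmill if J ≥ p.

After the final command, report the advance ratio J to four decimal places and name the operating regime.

J = 0.1939, regime = climb

set_propeller: D = 3.494 m, P = 3.547 m (p = P/D = 1.015169); state ← (V=0, rpm=0)
throttle_to(10487): rpm ← 10487
throttle_to(6135): rpm ← 6135
adjust_throttle(-1396): rpm ← 6135 -1396 = 4739
set_airspeed(63.02): V ← 63.02 m/s
adjust_throttle(+841): rpm ← 4739 +841 = 5580
final state: V = 63.02 m/s, rpm = 5580 → n = rpm/60 = 93.000000 rev/s
J = V / (n·D) = 63.02 / (93.000000 × 3.494) = 0.193942
regime bands: climb J<0.5076 | cruise [0.5076, 1.0152) | windmill J≥1.0152
J = 0.1939 → climb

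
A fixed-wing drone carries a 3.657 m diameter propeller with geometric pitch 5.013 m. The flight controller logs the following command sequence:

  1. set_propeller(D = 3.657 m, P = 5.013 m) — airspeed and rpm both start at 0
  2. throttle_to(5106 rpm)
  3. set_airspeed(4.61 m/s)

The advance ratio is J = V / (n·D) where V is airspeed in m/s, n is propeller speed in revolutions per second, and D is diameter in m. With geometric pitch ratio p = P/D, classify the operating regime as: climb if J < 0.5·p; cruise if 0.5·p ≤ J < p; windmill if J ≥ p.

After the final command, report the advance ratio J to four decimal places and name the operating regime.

J = 0.0148, regime = climb

set_propeller: D = 3.657 m, P = 5.013 m (p = P/D = 1.370796); state ← (V=0, rpm=0)
throttle_to(5106): rpm ← 5106
set_airspeed(4.61): V ← 4.61 m/s
final state: V = 4.61 m/s, rpm = 5106 → n = rpm/60 = 85.100000 rev/s
J = V / (n·D) = 4.61 / (85.100000 × 3.657) = 0.014813
regime bands: climb J<0.6854 | cruise [0.6854, 1.3708) | windmill J≥1.3708
J = 0.0148 → climb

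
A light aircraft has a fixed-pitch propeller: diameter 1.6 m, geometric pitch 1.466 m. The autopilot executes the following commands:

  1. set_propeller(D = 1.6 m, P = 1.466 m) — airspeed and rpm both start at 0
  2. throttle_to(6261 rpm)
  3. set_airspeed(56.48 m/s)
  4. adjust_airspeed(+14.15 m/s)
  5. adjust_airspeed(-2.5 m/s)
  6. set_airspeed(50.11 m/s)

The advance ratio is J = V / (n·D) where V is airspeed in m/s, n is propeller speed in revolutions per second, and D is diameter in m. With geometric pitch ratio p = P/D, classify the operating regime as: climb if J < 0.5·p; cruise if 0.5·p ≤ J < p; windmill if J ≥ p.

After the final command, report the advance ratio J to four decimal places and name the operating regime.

set_propeller: D = 1.6 m, P = 1.466 m (p = P/D = 0.916250); state ← (V=0, rpm=0)
throttle_to(6261): rpm ← 6261
set_airspeed(56.48): V ← 56.48 m/s
adjust_airspeed(+14.15): V ← 56.48 +14.15 = 70.63 m/s
adjust_airspeed(-2.5): V ← 70.63 -2.5 = 68.13 m/s
set_airspeed(50.11): V ← 50.11 m/s
final state: V = 50.11 m/s, rpm = 6261 → n = rpm/60 = 104.350000 rev/s
J = V / (n·D) = 50.11 / (104.350000 × 1.6) = 0.300132
regime bands: climb J<0.4581 | cruise [0.4581, 0.9162) | windmill J≥0.9162
J = 0.3001 → climb

J = 0.3001, regime = climb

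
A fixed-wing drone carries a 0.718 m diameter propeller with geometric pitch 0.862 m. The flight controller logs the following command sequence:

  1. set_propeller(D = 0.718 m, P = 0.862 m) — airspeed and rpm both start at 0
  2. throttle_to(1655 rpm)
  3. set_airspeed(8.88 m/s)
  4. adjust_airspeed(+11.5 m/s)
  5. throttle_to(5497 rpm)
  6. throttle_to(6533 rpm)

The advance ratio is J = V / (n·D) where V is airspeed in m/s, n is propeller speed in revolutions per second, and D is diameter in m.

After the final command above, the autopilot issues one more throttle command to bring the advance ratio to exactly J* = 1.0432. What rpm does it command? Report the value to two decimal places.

set_propeller: D = 0.718 m, P = 0.862 m (p = P/D = 1.200557); state ← (V=0, rpm=0)
throttle_to(1655): rpm ← 1655
set_airspeed(8.88): V ← 8.88 m/s
adjust_airspeed(+11.5): V ← 8.88 +11.5 = 20.38 m/s
throttle_to(5497): rpm ← 5497
throttle_to(6533): rpm ← 6533
final state: V = 20.38 m/s, rpm = 6533 → n = rpm/60 = 108.883333 rev/s
target J* = 1.0432; solve J* = V/(n·D) for n: n = V/(J*·D) = 20.38/(1.0432 × 0.718) = 27.208973 rev/s
rpm = 60·n = 1632.538408

rpm = 1632.54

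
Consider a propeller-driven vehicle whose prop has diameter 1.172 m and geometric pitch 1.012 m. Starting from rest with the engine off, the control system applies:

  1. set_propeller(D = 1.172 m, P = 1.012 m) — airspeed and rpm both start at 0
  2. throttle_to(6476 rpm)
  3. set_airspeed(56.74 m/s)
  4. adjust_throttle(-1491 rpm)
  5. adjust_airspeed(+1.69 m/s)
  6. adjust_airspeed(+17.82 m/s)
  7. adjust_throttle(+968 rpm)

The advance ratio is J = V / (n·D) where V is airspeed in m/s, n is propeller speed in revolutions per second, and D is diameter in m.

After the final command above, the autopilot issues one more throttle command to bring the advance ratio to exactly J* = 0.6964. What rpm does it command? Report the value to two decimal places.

set_propeller: D = 1.172 m, P = 1.012 m (p = P/D = 0.863481); state ← (V=0, rpm=0)
throttle_to(6476): rpm ← 6476
set_airspeed(56.74): V ← 56.74 m/s
adjust_throttle(-1491): rpm ← 6476 -1491 = 4985
adjust_airspeed(+1.69): V ← 56.74 +1.69 = 58.43 m/s
adjust_airspeed(+17.82): V ← 58.43 +17.82 = 76.25 m/s
adjust_throttle(+968): rpm ← 4985 +968 = 5953
final state: V = 76.25 m/s, rpm = 5953 → n = rpm/60 = 99.216667 rev/s
target J* = 0.6964; solve J* = V/(n·D) for n: n = V/(J*·D) = 76.25/(0.6964 × 1.172) = 93.422928 rev/s
rpm = 60·n = 5605.375672

rpm = 5605.38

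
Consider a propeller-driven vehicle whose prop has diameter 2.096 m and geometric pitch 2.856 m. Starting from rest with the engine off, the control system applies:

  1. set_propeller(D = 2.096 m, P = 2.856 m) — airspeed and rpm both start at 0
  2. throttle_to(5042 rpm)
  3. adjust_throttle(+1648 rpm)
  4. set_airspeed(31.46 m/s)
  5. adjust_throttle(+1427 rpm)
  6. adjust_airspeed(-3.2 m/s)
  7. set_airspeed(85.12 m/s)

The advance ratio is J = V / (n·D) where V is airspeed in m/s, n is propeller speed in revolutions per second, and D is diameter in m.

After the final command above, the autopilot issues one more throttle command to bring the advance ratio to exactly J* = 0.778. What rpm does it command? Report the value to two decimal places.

rpm = 3131.93

set_propeller: D = 2.096 m, P = 2.856 m (p = P/D = 1.362595); state ← (V=0, rpm=0)
throttle_to(5042): rpm ← 5042
adjust_throttle(+1648): rpm ← 5042 +1648 = 6690
set_airspeed(31.46): V ← 31.46 m/s
adjust_throttle(+1427): rpm ← 6690 +1427 = 8117
adjust_airspeed(-3.2): V ← 31.46 -3.2 = 28.26 m/s
set_airspeed(85.12): V ← 85.12 m/s
final state: V = 85.12 m/s, rpm = 8117 → n = rpm/60 = 135.283333 rev/s
target J* = 0.778; solve J* = V/(n·D) for n: n = V/(J*·D) = 85.12/(0.778 × 2.096) = 52.198827 rev/s
rpm = 60·n = 3131.929590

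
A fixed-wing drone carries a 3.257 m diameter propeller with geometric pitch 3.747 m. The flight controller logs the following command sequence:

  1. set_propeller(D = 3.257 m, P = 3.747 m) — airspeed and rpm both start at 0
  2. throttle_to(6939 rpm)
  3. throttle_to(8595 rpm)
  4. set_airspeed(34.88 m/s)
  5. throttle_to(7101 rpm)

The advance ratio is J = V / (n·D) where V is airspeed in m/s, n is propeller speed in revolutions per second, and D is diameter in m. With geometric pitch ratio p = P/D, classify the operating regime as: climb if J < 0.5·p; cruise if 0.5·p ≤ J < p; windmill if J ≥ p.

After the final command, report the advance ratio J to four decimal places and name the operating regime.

set_propeller: D = 3.257 m, P = 3.747 m (p = P/D = 1.150445); state ← (V=0, rpm=0)
throttle_to(6939): rpm ← 6939
throttle_to(8595): rpm ← 8595
set_airspeed(34.88): V ← 34.88 m/s
throttle_to(7101): rpm ← 7101
final state: V = 34.88 m/s, rpm = 7101 → n = rpm/60 = 118.350000 rev/s
J = V / (n·D) = 34.88 / (118.350000 × 3.257) = 0.090488
regime bands: climb J<0.5752 | cruise [0.5752, 1.1504) | windmill J≥1.1504
J = 0.0905 → climb

J = 0.0905, regime = climb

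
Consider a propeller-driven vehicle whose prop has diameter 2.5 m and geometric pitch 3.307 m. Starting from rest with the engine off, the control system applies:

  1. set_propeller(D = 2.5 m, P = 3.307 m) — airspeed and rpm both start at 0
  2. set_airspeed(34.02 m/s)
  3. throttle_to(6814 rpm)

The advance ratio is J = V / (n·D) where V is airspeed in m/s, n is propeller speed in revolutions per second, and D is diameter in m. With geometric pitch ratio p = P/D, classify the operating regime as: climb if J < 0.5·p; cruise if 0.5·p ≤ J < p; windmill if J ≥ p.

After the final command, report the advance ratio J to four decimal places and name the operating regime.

J = 0.1198, regime = climb

set_propeller: D = 2.5 m, P = 3.307 m (p = P/D = 1.322800); state ← (V=0, rpm=0)
set_airspeed(34.02): V ← 34.02 m/s
throttle_to(6814): rpm ← 6814
final state: V = 34.02 m/s, rpm = 6814 → n = rpm/60 = 113.566667 rev/s
J = V / (n·D) = 34.02 / (113.566667 × 2.5) = 0.119824
regime bands: climb J<0.6614 | cruise [0.6614, 1.3228) | windmill J≥1.3228
J = 0.1198 → climb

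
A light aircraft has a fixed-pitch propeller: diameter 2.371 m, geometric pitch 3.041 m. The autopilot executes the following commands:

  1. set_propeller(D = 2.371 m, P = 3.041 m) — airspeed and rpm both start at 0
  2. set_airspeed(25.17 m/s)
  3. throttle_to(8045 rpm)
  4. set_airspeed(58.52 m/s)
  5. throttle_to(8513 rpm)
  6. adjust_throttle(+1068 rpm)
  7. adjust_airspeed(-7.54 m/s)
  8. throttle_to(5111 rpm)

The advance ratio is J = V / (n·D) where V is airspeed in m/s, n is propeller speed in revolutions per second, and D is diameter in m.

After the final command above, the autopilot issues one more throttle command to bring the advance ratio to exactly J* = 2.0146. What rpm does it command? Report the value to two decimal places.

rpm = 640.37

set_propeller: D = 2.371 m, P = 3.041 m (p = P/D = 1.282581); state ← (V=0, rpm=0)
set_airspeed(25.17): V ← 25.17 m/s
throttle_to(8045): rpm ← 8045
set_airspeed(58.52): V ← 58.52 m/s
throttle_to(8513): rpm ← 8513
adjust_throttle(+1068): rpm ← 8513 +1068 = 9581
adjust_airspeed(-7.54): V ← 58.52 -7.54 = 50.98 m/s
throttle_to(5111): rpm ← 5111
final state: V = 50.98 m/s, rpm = 5111 → n = rpm/60 = 85.183333 rev/s
target J* = 2.0146; solve J* = V/(n·D) for n: n = V/(J*·D) = 50.98/(2.0146 × 2.371) = 10.672826 rev/s
rpm = 60·n = 640.369587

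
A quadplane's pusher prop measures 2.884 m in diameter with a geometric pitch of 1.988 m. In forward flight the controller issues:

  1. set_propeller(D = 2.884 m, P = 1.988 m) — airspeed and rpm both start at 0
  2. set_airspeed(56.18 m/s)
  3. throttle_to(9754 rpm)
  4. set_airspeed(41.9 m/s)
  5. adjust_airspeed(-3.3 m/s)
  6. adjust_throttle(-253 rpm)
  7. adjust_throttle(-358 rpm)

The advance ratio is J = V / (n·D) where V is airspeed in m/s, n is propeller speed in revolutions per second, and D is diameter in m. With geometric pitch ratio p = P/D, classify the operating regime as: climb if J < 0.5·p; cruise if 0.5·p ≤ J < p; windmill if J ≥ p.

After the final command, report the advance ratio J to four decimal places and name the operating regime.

J = 0.0878, regime = climb

set_propeller: D = 2.884 m, P = 1.988 m (p = P/D = 0.689320); state ← (V=0, rpm=0)
set_airspeed(56.18): V ← 56.18 m/s
throttle_to(9754): rpm ← 9754
set_airspeed(41.9): V ← 41.9 m/s
adjust_airspeed(-3.3): V ← 41.9 -3.3 = 38.6 m/s
adjust_throttle(-253): rpm ← 9754 -253 = 9501
adjust_throttle(-358): rpm ← 9501 -358 = 9143
final state: V = 38.6 m/s, rpm = 9143 → n = rpm/60 = 152.383333 rev/s
J = V / (n·D) = 38.6 / (152.383333 × 2.884) = 0.087832
regime bands: climb J<0.3447 | cruise [0.3447, 0.6893) | windmill J≥0.6893
J = 0.0878 → climb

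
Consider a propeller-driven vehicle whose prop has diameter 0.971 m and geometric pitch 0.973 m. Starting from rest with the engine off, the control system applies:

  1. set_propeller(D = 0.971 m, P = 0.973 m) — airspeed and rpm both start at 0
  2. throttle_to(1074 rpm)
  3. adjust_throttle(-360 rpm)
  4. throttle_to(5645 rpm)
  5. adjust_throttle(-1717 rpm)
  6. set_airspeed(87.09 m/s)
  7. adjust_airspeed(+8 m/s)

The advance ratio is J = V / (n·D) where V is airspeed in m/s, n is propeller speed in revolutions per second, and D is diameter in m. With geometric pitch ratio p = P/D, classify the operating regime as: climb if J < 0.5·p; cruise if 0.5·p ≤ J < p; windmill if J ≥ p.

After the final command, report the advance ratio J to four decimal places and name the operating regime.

J = 1.4959, regime = windmill

set_propeller: D = 0.971 m, P = 0.973 m (p = P/D = 1.002060); state ← (V=0, rpm=0)
throttle_to(1074): rpm ← 1074
adjust_throttle(-360): rpm ← 1074 -360 = 714
throttle_to(5645): rpm ← 5645
adjust_throttle(-1717): rpm ← 5645 -1717 = 3928
set_airspeed(87.09): V ← 87.09 m/s
adjust_airspeed(+8): V ← 87.09 +8 = 95.09 m/s
final state: V = 95.09 m/s, rpm = 3928 → n = rpm/60 = 65.466667 rev/s
J = V / (n·D) = 95.09 / (65.466667 × 0.971) = 1.495875
regime bands: climb J<0.5010 | cruise [0.5010, 1.0021) | windmill J≥1.0021
J = 1.4959 → windmill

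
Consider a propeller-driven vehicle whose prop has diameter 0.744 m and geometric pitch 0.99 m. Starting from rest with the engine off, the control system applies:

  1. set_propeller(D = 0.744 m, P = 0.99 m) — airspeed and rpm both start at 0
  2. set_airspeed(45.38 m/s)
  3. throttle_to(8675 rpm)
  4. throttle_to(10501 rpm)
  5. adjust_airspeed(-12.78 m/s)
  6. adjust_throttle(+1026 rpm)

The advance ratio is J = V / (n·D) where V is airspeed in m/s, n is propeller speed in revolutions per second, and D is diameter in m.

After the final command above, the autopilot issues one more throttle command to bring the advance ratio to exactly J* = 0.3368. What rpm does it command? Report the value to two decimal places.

set_propeller: D = 0.744 m, P = 0.99 m (p = P/D = 1.330645); state ← (V=0, rpm=0)
set_airspeed(45.38): V ← 45.38 m/s
throttle_to(8675): rpm ← 8675
throttle_to(10501): rpm ← 10501
adjust_airspeed(-12.78): V ← 45.38 -12.78 = 32.6 m/s
adjust_throttle(+1026): rpm ← 10501 +1026 = 11527
final state: V = 32.6 m/s, rpm = 11527 → n = rpm/60 = 192.116667 rev/s
target J* = 0.3368; solve J* = V/(n·D) for n: n = V/(J*·D) = 32.6/(0.3368 × 0.744) = 130.098588 rev/s
rpm = 60·n = 7805.915256

rpm = 7805.92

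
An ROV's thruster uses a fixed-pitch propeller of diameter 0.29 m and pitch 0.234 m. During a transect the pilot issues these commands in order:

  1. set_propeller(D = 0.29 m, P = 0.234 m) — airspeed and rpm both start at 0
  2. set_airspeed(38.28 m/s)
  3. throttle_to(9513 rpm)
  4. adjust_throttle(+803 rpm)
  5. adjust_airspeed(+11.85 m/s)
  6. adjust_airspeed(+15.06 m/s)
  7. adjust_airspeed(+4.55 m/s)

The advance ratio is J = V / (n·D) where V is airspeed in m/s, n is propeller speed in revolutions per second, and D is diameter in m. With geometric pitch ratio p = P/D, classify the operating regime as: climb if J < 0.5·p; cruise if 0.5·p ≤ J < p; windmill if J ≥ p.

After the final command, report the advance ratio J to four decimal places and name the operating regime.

set_propeller: D = 0.29 m, P = 0.234 m (p = P/D = 0.806897); state ← (V=0, rpm=0)
set_airspeed(38.28): V ← 38.28 m/s
throttle_to(9513): rpm ← 9513
adjust_throttle(+803): rpm ← 9513 +803 = 10316
adjust_airspeed(+11.85): V ← 38.28 +11.85 = 50.13 m/s
adjust_airspeed(+15.06): V ← 50.13 +15.06 = 65.19 m/s
adjust_airspeed(+4.55): V ← 65.19 +4.55 = 69.74 m/s
final state: V = 69.74 m/s, rpm = 10316 → n = rpm/60 = 171.933333 rev/s
J = V / (n·D) = 69.74 / (171.933333 × 0.29) = 1.398698
regime bands: climb J<0.4034 | cruise [0.4034, 0.8069) | windmill J≥0.8069
J = 1.3987 → windmill

J = 1.3987, regime = windmill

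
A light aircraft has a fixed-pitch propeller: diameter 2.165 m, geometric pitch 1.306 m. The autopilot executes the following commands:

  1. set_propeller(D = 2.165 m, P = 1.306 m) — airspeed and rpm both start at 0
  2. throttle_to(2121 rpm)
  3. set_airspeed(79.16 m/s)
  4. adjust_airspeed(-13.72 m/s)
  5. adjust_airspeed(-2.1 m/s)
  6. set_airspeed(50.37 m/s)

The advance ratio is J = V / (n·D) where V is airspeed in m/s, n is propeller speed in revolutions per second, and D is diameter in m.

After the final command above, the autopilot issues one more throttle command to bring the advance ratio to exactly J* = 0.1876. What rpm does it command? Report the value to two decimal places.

rpm = 7441.02

set_propeller: D = 2.165 m, P = 1.306 m (p = P/D = 0.603233); state ← (V=0, rpm=0)
throttle_to(2121): rpm ← 2121
set_airspeed(79.16): V ← 79.16 m/s
adjust_airspeed(-13.72): V ← 79.16 -13.72 = 65.44 m/s
adjust_airspeed(-2.1): V ← 65.44 -2.1 = 63.34 m/s
set_airspeed(50.37): V ← 50.37 m/s
final state: V = 50.37 m/s, rpm = 2121 → n = rpm/60 = 35.350000 rev/s
target J* = 0.1876; solve J* = V/(n·D) for n: n = V/(J*·D) = 50.37/(0.1876 × 2.165) = 124.016998 rev/s
rpm = 60·n = 7441.019909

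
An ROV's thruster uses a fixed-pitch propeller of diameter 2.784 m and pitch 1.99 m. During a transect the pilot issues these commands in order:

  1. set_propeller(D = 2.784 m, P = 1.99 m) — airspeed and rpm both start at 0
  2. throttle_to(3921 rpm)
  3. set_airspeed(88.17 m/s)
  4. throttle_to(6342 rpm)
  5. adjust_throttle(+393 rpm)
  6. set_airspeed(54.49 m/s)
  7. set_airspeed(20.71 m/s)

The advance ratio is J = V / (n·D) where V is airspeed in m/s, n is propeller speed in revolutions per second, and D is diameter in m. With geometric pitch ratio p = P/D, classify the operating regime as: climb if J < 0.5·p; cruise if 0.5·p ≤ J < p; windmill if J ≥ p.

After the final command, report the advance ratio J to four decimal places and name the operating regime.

set_propeller: D = 2.784 m, P = 1.99 m (p = P/D = 0.714799); state ← (V=0, rpm=0)
throttle_to(3921): rpm ← 3921
set_airspeed(88.17): V ← 88.17 m/s
throttle_to(6342): rpm ← 6342
adjust_throttle(+393): rpm ← 6342 +393 = 6735
set_airspeed(54.49): V ← 54.49 m/s
set_airspeed(20.71): V ← 20.71 m/s
final state: V = 20.71 m/s, rpm = 6735 → n = rpm/60 = 112.250000 rev/s
J = V / (n·D) = 20.71 / (112.250000 × 2.784) = 0.066271
regime bands: climb J<0.3574 | cruise [0.3574, 0.7148) | windmill J≥0.7148
J = 0.0663 → climb

J = 0.0663, regime = climb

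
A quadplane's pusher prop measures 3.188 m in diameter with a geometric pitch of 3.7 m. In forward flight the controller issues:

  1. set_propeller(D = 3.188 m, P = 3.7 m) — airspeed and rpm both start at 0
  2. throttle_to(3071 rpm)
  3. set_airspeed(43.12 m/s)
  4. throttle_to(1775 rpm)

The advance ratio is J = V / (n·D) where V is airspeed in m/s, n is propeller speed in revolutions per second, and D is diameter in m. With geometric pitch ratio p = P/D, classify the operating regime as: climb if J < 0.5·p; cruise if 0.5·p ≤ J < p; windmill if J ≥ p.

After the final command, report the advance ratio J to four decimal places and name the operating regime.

J = 0.4572, regime = climb

set_propeller: D = 3.188 m, P = 3.7 m (p = P/D = 1.160602); state ← (V=0, rpm=0)
throttle_to(3071): rpm ← 3071
set_airspeed(43.12): V ← 43.12 m/s
throttle_to(1775): rpm ← 1775
final state: V = 43.12 m/s, rpm = 1775 → n = rpm/60 = 29.583333 rev/s
J = V / (n·D) = 43.12 / (29.583333 × 3.188) = 0.457207
regime bands: climb J<0.5803 | cruise [0.5803, 1.1606) | windmill J≥1.1606
J = 0.4572 → climb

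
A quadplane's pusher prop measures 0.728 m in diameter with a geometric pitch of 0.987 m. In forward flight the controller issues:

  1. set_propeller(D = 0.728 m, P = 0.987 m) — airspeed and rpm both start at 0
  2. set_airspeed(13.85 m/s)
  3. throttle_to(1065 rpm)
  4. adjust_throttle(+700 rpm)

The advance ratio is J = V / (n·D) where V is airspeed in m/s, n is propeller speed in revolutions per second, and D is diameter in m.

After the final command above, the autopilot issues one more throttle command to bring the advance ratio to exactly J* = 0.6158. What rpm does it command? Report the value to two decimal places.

set_propeller: D = 0.728 m, P = 0.987 m (p = P/D = 1.355769); state ← (V=0, rpm=0)
set_airspeed(13.85): V ← 13.85 m/s
throttle_to(1065): rpm ← 1065
adjust_throttle(+700): rpm ← 1065 +700 = 1765
final state: V = 13.85 m/s, rpm = 1765 → n = rpm/60 = 29.416667 rev/s
target J* = 0.6158; solve J* = V/(n·D) for n: n = V/(J*·D) = 13.85/(0.6158 × 0.728) = 30.894325 rev/s
rpm = 60·n = 1853.659494

rpm = 1853.66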